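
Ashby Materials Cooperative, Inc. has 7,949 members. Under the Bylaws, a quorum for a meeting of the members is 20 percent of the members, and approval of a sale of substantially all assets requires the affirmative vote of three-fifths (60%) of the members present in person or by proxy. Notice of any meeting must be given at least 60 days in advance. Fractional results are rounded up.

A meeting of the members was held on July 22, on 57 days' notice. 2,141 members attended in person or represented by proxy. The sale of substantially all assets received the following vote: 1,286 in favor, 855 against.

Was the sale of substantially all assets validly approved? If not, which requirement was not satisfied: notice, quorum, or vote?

Invalid — notice requirement not satisfied.

Notice: 57 days given; 60 required. Not satisfied.
Quorum: 20% of 7,949 = 1,589.80, rounded up to 1,590; 2,141 present. Satisfied.
Vote: requires three-fifths of those present (2,141); 3/5 of 2141 = 1284.60, rounded up to 1285, so 1,285 needed; 1,286 in favor. Satisfied.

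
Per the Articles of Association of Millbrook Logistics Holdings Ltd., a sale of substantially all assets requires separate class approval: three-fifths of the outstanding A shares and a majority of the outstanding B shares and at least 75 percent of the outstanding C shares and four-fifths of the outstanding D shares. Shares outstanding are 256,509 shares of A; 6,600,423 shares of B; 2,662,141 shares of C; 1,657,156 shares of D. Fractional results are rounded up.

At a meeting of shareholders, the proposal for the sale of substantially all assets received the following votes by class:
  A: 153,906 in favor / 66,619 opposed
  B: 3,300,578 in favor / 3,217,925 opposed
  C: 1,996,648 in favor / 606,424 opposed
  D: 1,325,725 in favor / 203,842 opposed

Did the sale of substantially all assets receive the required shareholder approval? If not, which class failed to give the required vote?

A: 3/5 of 256509 = 153905.40, rounded up to 153906; 153,906 required, 153,906 in favor — approved.
B: a majority of 6600423 is 3300212; 3,300,212 required, 3,300,578 in favor — approved.
C: 3/4 of 2662141 = 1996605.75, rounded up to 1996606; 1,996,606 required, 1,996,648 in favor — approved.
D: 4/5 of 1657156 = 1325724.80, rounded up to 1325725; 1,325,725 required, 1,325,725 in favor — approved.

Approved — every class gave the required vote.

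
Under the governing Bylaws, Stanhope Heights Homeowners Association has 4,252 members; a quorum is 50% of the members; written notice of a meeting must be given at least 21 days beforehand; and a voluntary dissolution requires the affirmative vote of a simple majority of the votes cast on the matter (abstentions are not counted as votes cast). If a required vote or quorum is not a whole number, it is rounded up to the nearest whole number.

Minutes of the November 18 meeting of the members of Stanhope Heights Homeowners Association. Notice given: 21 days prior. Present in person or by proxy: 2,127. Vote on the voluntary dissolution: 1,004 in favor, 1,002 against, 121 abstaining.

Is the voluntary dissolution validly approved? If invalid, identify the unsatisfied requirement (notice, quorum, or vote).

Notice: 21 days given; 21 required. Satisfied.
Quorum: 50% of 4,252 = 2,126; 2,127 present. Satisfied.
Vote: requires a majority of the votes cast (2,127 − 121 abstaining = 2,006); a majority of 2006 is 1004, so 1,004 needed; 1,004 in favor. Satisfied.

Valid — all requirements satisfied.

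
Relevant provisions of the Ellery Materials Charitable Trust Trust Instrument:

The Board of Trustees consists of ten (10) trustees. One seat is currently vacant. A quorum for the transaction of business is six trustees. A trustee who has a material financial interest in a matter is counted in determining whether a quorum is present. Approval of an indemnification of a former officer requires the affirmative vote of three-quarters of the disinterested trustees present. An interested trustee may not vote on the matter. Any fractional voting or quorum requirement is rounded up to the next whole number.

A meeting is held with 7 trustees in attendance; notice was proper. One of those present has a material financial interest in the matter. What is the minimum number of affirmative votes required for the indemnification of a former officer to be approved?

The indemnification of a former officer requires three-fourths of the disinterested trustees present (7 − 1 = 6).
3/4 of 6 = 4.50, rounded up to 5.

5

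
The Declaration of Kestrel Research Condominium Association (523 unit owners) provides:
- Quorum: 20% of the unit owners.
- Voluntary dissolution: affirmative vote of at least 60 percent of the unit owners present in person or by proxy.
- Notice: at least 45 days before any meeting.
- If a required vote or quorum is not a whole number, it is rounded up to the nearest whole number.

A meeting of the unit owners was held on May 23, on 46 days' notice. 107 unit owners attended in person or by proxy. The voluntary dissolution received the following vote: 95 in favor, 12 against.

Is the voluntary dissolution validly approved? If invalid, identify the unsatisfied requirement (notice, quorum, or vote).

Notice: 46 days given; 45 required. Satisfied.
Quorum: 20% of 523 = 104.60, rounded up to 105; 107 present. Satisfied.
Vote: requires three-fifths of those present (107); 3/5 of 107 = 64.20, rounded up to 65, so 65 needed; 95 in favor. Satisfied.

Valid — all requirements satisfied.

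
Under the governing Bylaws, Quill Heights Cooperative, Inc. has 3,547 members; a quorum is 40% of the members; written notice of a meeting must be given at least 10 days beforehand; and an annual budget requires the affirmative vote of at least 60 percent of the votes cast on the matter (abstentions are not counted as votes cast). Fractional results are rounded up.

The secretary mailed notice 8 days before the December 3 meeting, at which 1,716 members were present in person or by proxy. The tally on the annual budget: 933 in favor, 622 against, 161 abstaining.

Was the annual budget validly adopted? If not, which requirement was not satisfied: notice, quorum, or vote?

Invalid — notice requirement not satisfied.

Notice: 8 days given; 10 required. Not satisfied.
Quorum: 40% of 3,547 = 1,418.80, rounded up to 1,419; 1,716 present. Satisfied.
Vote: requires three-fifths of the votes cast (1,716 − 161 abstaining = 1,555); 3/5 of 1555 = 933, so 933 needed; 933 in favor. Satisfied.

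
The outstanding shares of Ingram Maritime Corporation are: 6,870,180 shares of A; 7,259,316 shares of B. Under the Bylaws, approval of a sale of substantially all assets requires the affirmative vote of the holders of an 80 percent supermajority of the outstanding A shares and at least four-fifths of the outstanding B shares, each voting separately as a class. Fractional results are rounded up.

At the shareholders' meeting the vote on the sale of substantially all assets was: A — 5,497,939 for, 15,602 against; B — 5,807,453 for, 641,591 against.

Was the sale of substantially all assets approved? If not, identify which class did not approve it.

A: 4/5 of 6870180 = 5496144; 5,496,144 required, 5,497,939 in favor — approved.
B: 4/5 of 7259316 = 5807452.80, rounded up to 5807453; 5,807,453 required, 5,807,453 in favor — approved.

Approved — every class gave the required vote.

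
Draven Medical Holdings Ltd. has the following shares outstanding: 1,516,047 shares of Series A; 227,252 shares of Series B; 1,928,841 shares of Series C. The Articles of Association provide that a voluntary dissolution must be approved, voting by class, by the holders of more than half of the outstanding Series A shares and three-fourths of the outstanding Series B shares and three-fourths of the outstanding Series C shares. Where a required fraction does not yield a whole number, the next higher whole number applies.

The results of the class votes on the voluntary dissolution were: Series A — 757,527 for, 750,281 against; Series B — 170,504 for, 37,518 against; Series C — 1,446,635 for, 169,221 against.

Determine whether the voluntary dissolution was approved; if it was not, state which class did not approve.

Series A: a majority of 1516047 is 758024; 758,024 required, 757,527 in favor — not approved.
Series B: 3/4 of 227252 = 170439; 170,439 required, 170,504 in favor — approved.
Series C: 3/4 of 1928841 = 1446630.75, rounded up to 1446631; 1,446,631 required, 1,446,635 in favor — approved.

Not approved — the Series A shares did not give the required vote.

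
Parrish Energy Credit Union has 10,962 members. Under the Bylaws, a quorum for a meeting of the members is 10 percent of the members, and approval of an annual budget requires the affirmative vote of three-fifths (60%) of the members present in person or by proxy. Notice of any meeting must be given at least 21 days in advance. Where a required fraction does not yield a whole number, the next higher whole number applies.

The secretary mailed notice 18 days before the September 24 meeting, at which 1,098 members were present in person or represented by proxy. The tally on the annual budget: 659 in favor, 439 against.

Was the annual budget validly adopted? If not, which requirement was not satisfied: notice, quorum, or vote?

Invalid — notice requirement not satisfied.

Notice: 18 days given; 21 required. Not satisfied.
Quorum: 10% of 10,962 = 1,096.20, rounded up to 1,097; 1,098 present. Satisfied.
Vote: requires three-fifths of those present (1,098); 3/5 of 1098 = 658.80, rounded up to 659, so 659 needed; 659 in favor. Satisfied.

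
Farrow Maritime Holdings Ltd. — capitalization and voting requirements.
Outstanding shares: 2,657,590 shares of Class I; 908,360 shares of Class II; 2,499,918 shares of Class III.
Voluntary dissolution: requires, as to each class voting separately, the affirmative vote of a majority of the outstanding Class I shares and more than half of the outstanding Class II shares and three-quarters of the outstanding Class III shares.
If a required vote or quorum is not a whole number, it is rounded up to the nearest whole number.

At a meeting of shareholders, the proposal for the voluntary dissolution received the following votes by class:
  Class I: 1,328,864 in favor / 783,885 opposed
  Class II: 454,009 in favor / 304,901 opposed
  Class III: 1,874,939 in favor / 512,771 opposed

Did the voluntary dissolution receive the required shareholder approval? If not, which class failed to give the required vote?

Class I: a majority of 2657590 is 1328796; 1,328,796 required, 1,328,864 in favor — approved.
Class II: a majority of 908360 is 454181; 454,181 required, 454,009 in favor — not approved.
Class III: 3/4 of 2499918 = 1874938.50, rounded up to 1874939; 1,874,939 required, 1,874,939 in favor — approved.

Not approved — the Class II shares did not give the required vote.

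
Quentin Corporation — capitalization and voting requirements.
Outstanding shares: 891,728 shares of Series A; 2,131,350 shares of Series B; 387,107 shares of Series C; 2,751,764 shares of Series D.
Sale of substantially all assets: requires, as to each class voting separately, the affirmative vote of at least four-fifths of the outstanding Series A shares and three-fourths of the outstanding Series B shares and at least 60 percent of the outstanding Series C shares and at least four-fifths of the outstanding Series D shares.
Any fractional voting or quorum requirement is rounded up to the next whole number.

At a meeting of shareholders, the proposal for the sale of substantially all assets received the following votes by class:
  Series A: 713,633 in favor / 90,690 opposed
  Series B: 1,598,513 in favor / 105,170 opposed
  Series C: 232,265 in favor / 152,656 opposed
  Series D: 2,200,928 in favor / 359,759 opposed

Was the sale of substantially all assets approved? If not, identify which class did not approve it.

Series A: 4/5 of 891728 = 713382.40, rounded up to 713383; 713,383 required, 713,633 in favor — approved.
Series B: 3/4 of 2131350 = 1598512.50, rounded up to 1598513; 1,598,513 required, 1,598,513 in favor — approved.
Series C: 3/5 of 387107 = 232264.20, rounded up to 232265; 232,265 required, 232,265 in favor — approved.
Series D: 4/5 of 2751764 = 2201411.20, rounded up to 2201412; 2,201,412 required, 2,200,928 in favor — not approved.

Not approved — the Series D shares did not give the required vote.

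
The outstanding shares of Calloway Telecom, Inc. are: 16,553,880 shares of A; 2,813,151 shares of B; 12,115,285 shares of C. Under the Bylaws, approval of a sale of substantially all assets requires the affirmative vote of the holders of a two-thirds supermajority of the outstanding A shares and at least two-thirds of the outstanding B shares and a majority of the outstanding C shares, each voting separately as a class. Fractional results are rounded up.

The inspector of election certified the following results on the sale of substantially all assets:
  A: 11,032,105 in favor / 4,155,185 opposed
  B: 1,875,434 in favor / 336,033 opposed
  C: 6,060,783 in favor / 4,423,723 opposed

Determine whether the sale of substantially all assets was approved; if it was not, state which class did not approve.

Not approved — the A shares did not give the required vote.

A: 2/3 of 16553880 = 11035920; 11,035,920 required, 11,032,105 in favor — not approved.
B: 2/3 of 2813151 = 1875434; 1,875,434 required, 1,875,434 in favor — approved.
C: a majority of 12115285 is 6057643; 6,057,643 required, 6,060,783 in favor — approved.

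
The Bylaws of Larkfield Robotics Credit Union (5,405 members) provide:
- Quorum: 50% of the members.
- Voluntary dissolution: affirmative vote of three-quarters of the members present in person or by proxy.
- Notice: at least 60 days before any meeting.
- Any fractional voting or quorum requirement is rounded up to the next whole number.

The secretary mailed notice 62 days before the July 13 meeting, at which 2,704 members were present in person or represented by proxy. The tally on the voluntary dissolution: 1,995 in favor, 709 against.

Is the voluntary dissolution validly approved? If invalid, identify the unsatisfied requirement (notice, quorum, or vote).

Notice: 62 days given; 60 required. Satisfied.
Quorum: 50% of 5,405 = 2,702.50, rounded up to 2,703; 2,704 present. Satisfied.
Vote: requires three-fourths of those present (2,704); 3/4 of 2704 = 2028, so 2,028 needed; 1,995 in favor. Not satisfied.

Invalid — vote requirement not satisfied.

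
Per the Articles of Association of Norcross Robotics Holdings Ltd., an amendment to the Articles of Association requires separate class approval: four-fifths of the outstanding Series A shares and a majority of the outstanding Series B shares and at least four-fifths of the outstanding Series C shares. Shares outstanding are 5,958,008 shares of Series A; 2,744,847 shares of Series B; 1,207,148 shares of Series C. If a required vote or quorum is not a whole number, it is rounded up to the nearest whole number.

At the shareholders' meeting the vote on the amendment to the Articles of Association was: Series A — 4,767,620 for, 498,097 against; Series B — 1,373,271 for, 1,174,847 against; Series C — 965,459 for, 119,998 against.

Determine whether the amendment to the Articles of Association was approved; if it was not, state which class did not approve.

Series A: 4/5 of 5958008 = 4766406.40, rounded up to 4766407; 4,766,407 required, 4,767,620 in favor — approved.
Series B: a majority of 2744847 is 1372424; 1,372,424 required, 1,373,271 in favor — approved.
Series C: 4/5 of 1207148 = 965718.40, rounded up to 965719; 965,719 required, 965,459 in favor — not approved.

Not approved — the Series C shares did not give the required vote.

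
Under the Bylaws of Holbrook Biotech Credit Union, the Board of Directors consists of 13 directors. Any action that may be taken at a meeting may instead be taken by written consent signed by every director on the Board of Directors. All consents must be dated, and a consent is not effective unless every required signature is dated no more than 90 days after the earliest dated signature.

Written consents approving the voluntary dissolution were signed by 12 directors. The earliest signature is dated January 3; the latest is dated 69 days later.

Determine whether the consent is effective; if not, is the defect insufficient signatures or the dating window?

Not effective — insufficient signatures.

Signatures required: all of 13 — unanimous means all 13, so 13 needed; 12 signed. Insufficient.
Dating window: the latest signature is 69 days after the earliest; the limit is 90 days. Within the window.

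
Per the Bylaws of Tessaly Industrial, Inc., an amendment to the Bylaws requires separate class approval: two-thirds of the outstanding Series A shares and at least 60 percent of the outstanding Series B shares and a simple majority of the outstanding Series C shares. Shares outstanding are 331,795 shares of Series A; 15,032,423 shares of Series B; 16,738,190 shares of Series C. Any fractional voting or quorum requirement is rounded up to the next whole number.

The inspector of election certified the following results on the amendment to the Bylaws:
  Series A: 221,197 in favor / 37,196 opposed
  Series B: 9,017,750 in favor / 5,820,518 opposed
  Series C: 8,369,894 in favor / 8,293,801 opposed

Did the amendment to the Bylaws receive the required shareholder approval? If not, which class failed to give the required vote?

Not approved — the Series B shares did not give the required vote.

Series A: 2/3 of 331795 = 221196.67, rounded up to 221197; 221,197 required, 221,197 in favor — approved.
Series B: 3/5 of 15032423 = 9019453.80, rounded up to 9019454; 9,019,454 required, 9,017,750 in favor — not approved.
Series C: a majority of 16738190 is 8369096; 8,369,096 required, 8,369,894 in favor — approved.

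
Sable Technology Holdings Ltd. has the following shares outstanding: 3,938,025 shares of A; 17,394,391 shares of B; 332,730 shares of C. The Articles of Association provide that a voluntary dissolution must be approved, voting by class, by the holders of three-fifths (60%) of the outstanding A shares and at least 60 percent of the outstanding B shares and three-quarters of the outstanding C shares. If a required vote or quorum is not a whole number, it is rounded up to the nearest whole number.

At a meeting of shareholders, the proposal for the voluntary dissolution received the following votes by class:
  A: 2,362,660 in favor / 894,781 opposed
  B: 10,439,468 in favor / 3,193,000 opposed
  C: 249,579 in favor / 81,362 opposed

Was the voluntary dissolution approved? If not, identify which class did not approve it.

A: 3/5 of 3938025 = 2362815; 2,362,815 required, 2,362,660 in favor — not approved.
B: 3/5 of 17394391 = 10436634.60, rounded up to 10436635; 10,436,635 required, 10,439,468 in favor — approved.
C: 3/4 of 332730 = 249547.50, rounded up to 249548; 249,548 required, 249,579 in favor — approved.

Not approved — the A shares did not give the required vote.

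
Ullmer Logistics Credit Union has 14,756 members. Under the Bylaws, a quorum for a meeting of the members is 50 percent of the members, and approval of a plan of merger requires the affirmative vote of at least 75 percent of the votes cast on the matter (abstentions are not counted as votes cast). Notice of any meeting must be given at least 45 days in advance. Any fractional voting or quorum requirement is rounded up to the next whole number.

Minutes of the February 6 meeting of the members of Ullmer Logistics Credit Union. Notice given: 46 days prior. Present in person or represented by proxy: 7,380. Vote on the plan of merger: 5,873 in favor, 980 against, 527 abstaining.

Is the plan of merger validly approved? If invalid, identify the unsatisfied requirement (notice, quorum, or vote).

Valid — all requirements satisfied.

Notice: 46 days given; 45 required. Satisfied.
Quorum: 50% of 14,756 = 7,378; 7,380 present. Satisfied.
Vote: requires three-fourths of the votes cast (7,380 − 527 abstaining = 6,853); 3/4 of 6853 = 5139.75, rounded up to 5140, so 5,140 needed; 5,873 in favor. Satisfied.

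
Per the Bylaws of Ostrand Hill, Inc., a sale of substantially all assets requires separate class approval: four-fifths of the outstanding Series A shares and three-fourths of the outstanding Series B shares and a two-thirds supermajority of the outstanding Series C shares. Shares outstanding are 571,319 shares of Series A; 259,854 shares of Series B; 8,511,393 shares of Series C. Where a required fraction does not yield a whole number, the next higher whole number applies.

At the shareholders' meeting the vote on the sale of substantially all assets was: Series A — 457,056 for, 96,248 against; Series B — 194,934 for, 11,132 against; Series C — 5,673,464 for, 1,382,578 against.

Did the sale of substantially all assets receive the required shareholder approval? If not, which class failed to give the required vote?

Not approved — the Series C shares did not give the required vote.

Series A: 4/5 of 571319 = 457055.20, rounded up to 457056; 457,056 required, 457,056 in favor — approved.
Series B: 3/4 of 259854 = 194890.50, rounded up to 194891; 194,891 required, 194,934 in favor — approved.
Series C: 2/3 of 8511393 = 5674262; 5,674,262 required, 5,673,464 in favor — not approved.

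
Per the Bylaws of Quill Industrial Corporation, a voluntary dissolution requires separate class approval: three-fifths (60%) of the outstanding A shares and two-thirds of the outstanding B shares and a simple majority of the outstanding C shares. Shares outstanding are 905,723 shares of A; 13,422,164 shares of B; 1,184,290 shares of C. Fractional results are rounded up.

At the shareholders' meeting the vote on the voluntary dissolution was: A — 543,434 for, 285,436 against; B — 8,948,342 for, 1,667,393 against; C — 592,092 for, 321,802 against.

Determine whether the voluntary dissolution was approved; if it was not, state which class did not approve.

Not approved — the C shares did not give the required vote.

A: 3/5 of 905723 = 543433.80, rounded up to 543434; 543,434 required, 543,434 in favor — approved.
B: 2/3 of 13422164 = 8948109.33, rounded up to 8948110; 8,948,110 required, 8,948,342 in favor — approved.
C: a majority of 1184290 is 592146; 592,146 required, 592,092 in favor — not approved.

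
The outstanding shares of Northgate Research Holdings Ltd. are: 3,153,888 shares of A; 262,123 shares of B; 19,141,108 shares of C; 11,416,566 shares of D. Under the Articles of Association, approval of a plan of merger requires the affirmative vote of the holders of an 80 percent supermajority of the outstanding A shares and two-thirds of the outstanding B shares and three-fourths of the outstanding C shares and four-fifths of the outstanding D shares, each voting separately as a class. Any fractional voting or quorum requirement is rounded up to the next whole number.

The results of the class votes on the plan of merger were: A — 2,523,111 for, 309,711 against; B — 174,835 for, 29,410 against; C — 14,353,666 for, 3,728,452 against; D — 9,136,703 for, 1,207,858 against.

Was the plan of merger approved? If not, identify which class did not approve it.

A: 4/5 of 3153888 = 2523110.40, rounded up to 2523111; 2,523,111 required, 2,523,111 in favor — approved.
B: 2/3 of 262123 = 174748.67, rounded up to 174749; 174,749 required, 174,835 in favor — approved.
C: 3/4 of 19141108 = 14355831; 14,355,831 required, 14,353,666 in favor — not approved.
D: 4/5 of 11416566 = 9133252.80, rounded up to 9133253; 9,133,253 required, 9,136,703 in favor — approved.

Not approved — the C shares did not give the required vote.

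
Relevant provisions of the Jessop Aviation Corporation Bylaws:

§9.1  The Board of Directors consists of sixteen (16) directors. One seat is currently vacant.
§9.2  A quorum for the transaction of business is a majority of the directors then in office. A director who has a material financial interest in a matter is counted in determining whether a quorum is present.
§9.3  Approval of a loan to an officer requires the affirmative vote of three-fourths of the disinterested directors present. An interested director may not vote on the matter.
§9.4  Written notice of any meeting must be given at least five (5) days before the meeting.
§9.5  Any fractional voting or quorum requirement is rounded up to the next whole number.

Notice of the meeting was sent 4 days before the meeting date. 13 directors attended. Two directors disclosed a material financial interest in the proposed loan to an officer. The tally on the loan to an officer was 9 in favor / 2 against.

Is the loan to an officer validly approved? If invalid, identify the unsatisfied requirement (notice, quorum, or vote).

Invalid — notice requirement not satisfied.

Notice: 4 days given; 5 required (4 < 5). Not satisfied.
Quorum: 13 present (interested directors count toward quorum); quorum is 8. Satisfied.
Vote: the loan to an officer requires three-fourths of the disinterested directors present (13 − 2 = 11). 3/4 of 11 = 8.25, rounded up to 9, so 9 affirmative votes are needed; 9 voted in favor. Satisfied.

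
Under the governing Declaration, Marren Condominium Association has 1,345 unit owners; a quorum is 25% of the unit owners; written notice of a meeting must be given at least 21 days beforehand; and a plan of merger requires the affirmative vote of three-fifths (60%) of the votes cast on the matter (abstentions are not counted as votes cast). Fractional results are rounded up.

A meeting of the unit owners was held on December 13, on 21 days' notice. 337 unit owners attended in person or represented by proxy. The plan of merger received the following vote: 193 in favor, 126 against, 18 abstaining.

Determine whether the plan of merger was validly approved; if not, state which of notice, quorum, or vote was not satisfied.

Valid — all requirements satisfied.

Notice: 21 days given; 21 required. Satisfied.
Quorum: 25% of 1,345 = 336.25, rounded up to 337; 337 present. Satisfied.
Vote: requires three-fifths of the votes cast (337 − 18 abstaining = 319); 3/5 of 319 = 191.40, rounded up to 192, so 192 needed; 193 in favor. Satisfied.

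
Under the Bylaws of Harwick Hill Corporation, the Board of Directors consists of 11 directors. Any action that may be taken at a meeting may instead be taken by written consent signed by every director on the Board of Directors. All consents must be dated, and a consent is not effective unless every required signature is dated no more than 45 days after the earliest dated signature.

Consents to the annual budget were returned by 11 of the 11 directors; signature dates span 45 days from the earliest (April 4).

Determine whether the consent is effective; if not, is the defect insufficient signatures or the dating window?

Signatures required: all of 11 — unanimous means all 11, so 11 needed; 11 signed. Sufficient.
Dating window: the latest signature is 45 days after the earliest; the limit is 45 days. Within the window.

Effective — both the signature and dating-window requirements are satisfied.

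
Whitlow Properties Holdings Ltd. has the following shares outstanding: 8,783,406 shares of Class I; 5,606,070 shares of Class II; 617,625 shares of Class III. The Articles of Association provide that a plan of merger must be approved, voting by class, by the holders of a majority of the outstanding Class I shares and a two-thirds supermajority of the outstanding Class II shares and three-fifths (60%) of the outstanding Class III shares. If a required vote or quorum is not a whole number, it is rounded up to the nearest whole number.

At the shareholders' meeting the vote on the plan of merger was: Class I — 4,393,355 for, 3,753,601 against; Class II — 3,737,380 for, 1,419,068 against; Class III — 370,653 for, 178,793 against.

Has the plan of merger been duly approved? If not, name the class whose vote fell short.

Class I: a majority of 8783406 is 4391704; 4,391,704 required, 4,393,355 in favor — approved.
Class II: 2/3 of 5606070 = 3737380; 3,737,380 required, 3,737,380 in favor — approved.
Class III: 3/5 of 617625 = 370575; 370,575 required, 370,653 in favor — approved.

Approved — every class gave the required vote.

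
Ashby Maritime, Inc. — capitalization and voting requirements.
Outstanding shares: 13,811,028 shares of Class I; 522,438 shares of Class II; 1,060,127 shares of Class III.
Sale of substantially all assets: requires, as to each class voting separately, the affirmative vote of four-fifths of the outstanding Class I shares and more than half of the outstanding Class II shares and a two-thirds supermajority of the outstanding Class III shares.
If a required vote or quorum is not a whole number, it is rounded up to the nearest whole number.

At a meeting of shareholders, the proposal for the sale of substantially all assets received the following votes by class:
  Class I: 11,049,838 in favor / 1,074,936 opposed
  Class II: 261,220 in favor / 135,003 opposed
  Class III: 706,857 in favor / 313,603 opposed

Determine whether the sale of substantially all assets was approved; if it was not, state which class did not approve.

Class I: 4/5 of 13811028 = 11048822.40, rounded up to 11048823; 11,048,823 required, 11,049,838 in favor — approved.
Class II: a majority of 522438 is 261220; 261,220 required, 261,220 in favor — approved.
Class III: 2/3 of 1060127 = 706751.33, rounded up to 706752; 706,752 required, 706,857 in favor — approved.

Approved — every class gave the required vote.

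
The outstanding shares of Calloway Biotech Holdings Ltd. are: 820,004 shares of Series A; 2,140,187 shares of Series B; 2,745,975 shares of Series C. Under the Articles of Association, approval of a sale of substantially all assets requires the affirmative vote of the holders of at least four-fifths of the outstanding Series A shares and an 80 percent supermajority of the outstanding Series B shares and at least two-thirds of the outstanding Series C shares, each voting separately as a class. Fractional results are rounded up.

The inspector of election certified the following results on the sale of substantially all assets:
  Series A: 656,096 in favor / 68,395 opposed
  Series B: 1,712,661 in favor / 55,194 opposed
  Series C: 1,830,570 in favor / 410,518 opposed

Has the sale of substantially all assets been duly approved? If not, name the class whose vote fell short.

Series A: 4/5 of 820004 = 656003.20, rounded up to 656004; 656,004 required, 656,096 in favor — approved.
Series B: 4/5 of 2140187 = 1712149.60, rounded up to 1712150; 1,712,150 required, 1,712,661 in favor — approved.
Series C: 2/3 of 2745975 = 1830650; 1,830,650 required, 1,830,570 in favor — not approved.

Not approved — the Series C shares did not give the required vote.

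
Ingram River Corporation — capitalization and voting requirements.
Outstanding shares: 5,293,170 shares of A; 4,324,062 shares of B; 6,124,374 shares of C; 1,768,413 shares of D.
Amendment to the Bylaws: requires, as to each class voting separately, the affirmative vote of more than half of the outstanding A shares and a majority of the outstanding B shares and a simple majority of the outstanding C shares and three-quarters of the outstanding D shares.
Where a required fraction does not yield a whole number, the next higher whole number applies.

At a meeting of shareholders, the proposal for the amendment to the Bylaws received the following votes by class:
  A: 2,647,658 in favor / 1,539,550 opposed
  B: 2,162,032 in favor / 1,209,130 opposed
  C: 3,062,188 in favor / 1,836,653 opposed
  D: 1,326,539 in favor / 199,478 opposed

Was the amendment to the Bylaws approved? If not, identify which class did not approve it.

Approved — every class gave the required vote.

A: a majority of 5293170 is 2646586; 2,646,586 required, 2,647,658 in favor — approved.
B: a majority of 4324062 is 2162032; 2,162,032 required, 2,162,032 in favor — approved.
C: a majority of 6124374 is 3062188; 3,062,188 required, 3,062,188 in favor — approved.
D: 3/4 of 1768413 = 1326309.75, rounded up to 1326310; 1,326,310 required, 1,326,539 in favor — approved.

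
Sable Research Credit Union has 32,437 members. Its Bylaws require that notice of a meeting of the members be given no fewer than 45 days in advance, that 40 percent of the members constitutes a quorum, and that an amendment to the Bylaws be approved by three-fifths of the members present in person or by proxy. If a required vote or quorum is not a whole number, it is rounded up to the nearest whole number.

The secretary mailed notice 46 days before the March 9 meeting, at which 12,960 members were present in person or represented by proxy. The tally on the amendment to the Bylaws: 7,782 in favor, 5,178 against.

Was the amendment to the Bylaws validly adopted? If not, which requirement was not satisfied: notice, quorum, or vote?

Notice: 46 days given; 45 required. Satisfied.
Quorum: 40% of 32,437 = 12,974.80, rounded up to 12,975; 12,960 present. Not satisfied.
Vote: requires three-fifths of those present (12,960); 3/5 of 12960 = 7776, so 7,776 needed; 7,782 in favor. Satisfied.

Invalid — quorum requirement not satisfied.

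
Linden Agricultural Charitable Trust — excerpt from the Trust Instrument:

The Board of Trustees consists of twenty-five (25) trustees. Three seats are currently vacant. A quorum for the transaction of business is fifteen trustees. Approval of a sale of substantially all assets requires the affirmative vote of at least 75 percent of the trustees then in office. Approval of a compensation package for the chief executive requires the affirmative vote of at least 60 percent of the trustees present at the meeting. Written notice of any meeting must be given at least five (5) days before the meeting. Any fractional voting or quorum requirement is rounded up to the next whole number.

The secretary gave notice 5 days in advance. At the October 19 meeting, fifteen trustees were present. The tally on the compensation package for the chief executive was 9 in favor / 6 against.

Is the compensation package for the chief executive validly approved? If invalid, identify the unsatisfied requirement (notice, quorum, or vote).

Notice: 5 days given; 5 required (5 ≥ 5). Satisfied.
Quorum: 15 present; quorum is 15. Satisfied.
Vote: the compensation package for the chief executive requires three-fifths of the trustees present (15). 3/5 of 15 = 9, so 9 affirmative votes are needed; 9 voted in favor. Satisfied.

Valid — all requirements satisfied.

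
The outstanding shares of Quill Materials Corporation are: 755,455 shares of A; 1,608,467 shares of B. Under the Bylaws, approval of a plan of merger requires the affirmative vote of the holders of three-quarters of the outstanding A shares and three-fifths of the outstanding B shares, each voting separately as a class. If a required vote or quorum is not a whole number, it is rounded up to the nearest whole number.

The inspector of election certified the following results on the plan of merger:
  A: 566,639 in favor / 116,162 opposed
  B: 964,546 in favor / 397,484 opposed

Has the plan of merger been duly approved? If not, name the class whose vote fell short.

A: 3/4 of 755455 = 566591.25, rounded up to 566592; 566,592 required, 566,639 in favor — approved.
B: 3/5 of 1608467 = 965080.20, rounded up to 965081; 965,081 required, 964,546 in favor — not approved.

Not approved — the B shares did not give the required vote.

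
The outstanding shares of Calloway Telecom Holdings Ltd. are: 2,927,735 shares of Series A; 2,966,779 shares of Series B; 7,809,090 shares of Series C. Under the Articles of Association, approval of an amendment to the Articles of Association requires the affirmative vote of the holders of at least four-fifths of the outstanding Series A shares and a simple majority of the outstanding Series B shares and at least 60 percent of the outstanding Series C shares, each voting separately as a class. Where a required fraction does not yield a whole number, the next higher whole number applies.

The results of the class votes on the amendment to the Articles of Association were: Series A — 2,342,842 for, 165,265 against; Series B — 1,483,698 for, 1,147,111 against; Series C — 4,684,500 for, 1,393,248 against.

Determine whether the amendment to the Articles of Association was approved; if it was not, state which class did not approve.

Not approved — the Series C shares did not give the required vote.

Series A: 4/5 of 2927735 = 2342188; 2,342,188 required, 2,342,842 in favor — approved.
Series B: a majority of 2966779 is 1483390; 1,483,390 required, 1,483,698 in favor — approved.
Series C: 3/5 of 7809090 = 4685454; 4,685,454 required, 4,684,500 in favor — not approved.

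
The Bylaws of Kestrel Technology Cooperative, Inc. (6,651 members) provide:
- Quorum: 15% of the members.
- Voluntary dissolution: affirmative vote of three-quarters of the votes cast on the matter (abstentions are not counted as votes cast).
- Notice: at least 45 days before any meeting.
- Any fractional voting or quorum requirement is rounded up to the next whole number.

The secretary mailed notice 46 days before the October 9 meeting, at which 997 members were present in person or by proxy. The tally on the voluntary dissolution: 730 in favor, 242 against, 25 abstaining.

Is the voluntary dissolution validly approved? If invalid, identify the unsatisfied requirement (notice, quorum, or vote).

Notice: 46 days given; 45 required. Satisfied.
Quorum: 15% of 6,651 = 997.65, rounded up to 998; 997 present. Not satisfied.
Vote: requires three-fourths of the votes cast (997 − 25 abstaining = 972); 3/4 of 972 = 729, so 729 needed; 730 in favor. Satisfied.

Invalid — quorum requirement not satisfied.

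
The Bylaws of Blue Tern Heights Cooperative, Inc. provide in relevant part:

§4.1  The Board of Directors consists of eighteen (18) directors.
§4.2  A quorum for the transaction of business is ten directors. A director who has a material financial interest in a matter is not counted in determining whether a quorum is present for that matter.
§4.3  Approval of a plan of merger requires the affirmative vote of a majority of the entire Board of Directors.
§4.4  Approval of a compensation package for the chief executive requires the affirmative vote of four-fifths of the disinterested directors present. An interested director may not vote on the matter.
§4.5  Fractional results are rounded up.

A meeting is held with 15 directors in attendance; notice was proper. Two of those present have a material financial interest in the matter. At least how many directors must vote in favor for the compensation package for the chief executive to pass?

11

The compensation package for the chief executive requires four-fifths of the disinterested directors present (15 − 2 = 13).
4/5 of 13 = 10.40, rounded up to 11.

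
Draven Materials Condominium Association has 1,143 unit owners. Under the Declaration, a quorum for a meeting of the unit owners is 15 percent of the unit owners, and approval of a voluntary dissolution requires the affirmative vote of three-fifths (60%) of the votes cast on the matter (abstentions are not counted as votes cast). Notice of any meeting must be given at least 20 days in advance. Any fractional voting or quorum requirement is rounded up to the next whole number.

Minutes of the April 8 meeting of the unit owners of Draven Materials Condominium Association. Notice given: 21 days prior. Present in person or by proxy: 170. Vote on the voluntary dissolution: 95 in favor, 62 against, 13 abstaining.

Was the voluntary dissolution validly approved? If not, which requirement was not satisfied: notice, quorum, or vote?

Invalid — quorum requirement not satisfied.

Notice: 21 days given; 20 required. Satisfied.
Quorum: 15% of 1,143 = 171.45, rounded up to 172; 170 present. Not satisfied.
Vote: requires three-fifths of the votes cast (170 − 13 abstaining = 157); 3/5 of 157 = 94.20, rounded up to 95, so 95 needed; 95 in favor. Satisfied.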